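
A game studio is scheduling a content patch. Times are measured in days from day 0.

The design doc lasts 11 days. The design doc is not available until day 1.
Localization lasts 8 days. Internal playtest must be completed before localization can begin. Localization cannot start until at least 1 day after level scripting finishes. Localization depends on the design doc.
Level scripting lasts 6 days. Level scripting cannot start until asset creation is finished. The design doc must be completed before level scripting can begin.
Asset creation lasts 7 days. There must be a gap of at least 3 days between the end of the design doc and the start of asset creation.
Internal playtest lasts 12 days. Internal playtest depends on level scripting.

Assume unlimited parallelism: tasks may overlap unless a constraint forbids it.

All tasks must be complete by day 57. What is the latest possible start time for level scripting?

Localization must finish by day 57; it takes 8 days, so it must start by 57 − 8 = day 49.
Internal playtest must finish before localization (must start by day 49). With a 12-day duration, internal playtest must start by 49 − 12 = day 37.
Level scripting feeds internal playtest (must start by day 37); localization (must start by day 49, minus 1-day gap → day 48). Taking the minimum, level scripting must finish by day 37 and start by 37 − 6 = day 31.

31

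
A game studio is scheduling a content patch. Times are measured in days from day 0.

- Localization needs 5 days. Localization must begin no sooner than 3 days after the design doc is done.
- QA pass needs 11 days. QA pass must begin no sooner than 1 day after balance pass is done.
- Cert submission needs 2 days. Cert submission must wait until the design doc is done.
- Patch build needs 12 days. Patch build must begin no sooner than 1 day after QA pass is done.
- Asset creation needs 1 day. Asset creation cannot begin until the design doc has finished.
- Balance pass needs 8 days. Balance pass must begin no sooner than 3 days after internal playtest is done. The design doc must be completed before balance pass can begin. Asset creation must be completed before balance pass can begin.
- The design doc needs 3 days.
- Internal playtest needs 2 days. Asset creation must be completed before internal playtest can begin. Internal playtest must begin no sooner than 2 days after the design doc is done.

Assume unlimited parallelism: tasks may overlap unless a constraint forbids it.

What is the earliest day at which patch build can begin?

Nothing blocks the design doc, so it runs from day 0 to day 3.
After the design doc (finishes day 3), asset creation can start at day 3 and finishes at day 4.
Internal playtest needs all of asset creation (finishes day 4); the design doc (finishes day 3, plus 2-day gap → day 5). That puts its earliest start at day 5; it finishes at 5 + 2 = day 7.
Balance pass cannot start until internal playtest (finishes day 7, plus 3-day gap → day 10); the design doc (finishes day 3); asset creation (finishes day 4). The controlling bound is day 10, so balance pass finishes at 10 + 8 = day 18.
QA pass waits on balance pass (finishes day 18, plus 1-day gap → day 19), so it starts at day 19 and finishes at 19 + 11 = day 30.
Patch build waits on QA pass (finishes day 30, plus 1-day gap → day 31), so the earliest it can start is day 31.

31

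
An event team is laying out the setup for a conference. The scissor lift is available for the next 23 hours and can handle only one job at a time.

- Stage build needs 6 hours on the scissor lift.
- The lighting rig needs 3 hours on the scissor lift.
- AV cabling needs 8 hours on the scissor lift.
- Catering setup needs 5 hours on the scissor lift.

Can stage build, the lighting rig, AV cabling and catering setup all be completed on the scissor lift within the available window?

Running back to back, the jobs need 6 + 3 + 8 + 5 = 22 hours on the scissor lift.
Since 22 ≤ 23, they fit within the window.

Yes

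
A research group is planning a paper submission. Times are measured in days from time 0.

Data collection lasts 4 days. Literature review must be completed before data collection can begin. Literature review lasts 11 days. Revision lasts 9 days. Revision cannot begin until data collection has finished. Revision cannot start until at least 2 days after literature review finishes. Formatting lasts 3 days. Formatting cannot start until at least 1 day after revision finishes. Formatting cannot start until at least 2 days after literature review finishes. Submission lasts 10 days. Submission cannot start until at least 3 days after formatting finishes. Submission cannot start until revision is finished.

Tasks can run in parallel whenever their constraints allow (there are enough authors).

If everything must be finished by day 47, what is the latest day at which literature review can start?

6

To finish by day 47, submission (duration 10) must start no later than day 37.
Since submission (must start by day 37, minus 3-day gap → day 34) depends on it, formatting must finish by day 34. Backing off its 3-day duration gives a latest start of day 31.
For revision: formatting (must start by day 31, minus 1-day gap → day 30); submission (must start by day 37). The most restrictive is day 30; with a 9-day duration, revision must start by day 21.
Since revision (must start by day 21) depends on it, data collection must finish by day 21. Backing off its 4-day duration gives a latest start of day 17.
For literature review: data collection (must start by day 17); revision (must start by day 21, minus 2-day gap → day 19); formatting (must start by day 31, minus 2-day gap → day 29). The most restrictive is day 17; with an 11-day duration, literature review must start by day 6.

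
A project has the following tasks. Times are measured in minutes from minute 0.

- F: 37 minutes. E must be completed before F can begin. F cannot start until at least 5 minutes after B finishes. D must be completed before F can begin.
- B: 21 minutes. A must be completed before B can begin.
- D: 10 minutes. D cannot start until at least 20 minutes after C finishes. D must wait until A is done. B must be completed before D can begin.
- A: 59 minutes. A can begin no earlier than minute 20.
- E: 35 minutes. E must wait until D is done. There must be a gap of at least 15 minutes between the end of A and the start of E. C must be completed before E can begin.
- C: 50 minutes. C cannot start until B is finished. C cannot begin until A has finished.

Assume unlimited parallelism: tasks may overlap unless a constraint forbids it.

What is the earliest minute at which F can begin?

A cannot begin until its own release at minute 20. It runs from minute 20 to 20 + 59 = minute 79.
B cannot begin until A (finishes minute 79). It runs from minute 79 to 79 + 21 = minute 100.
C needs all of B (finishes minute 100); A (finishes minute 79). That puts its earliest start at minute 100; it finishes at 100 + 50 = minute 150.
D needs all of C (finishes minute 150, plus 20-minute gap → minute 170); A (finishes minute 79); B (finishes minute 100). That puts its earliest start at minute 170; it finishes at 170 + 10 = minute 180.
E cannot start until D (finishes minute 180); A (finishes minute 79, plus 15-minute gap → minute 94); C (finishes minute 150). The controlling bound is minute 180, so E finishes at 180 + 35 = minute 215.
F waits on E (finishes minute 215); B (finishes minute 100, plus 5-minute gap → minute 105); D (finishes minute 180). The latest of these is minute 215, which is the earliest F can start.

215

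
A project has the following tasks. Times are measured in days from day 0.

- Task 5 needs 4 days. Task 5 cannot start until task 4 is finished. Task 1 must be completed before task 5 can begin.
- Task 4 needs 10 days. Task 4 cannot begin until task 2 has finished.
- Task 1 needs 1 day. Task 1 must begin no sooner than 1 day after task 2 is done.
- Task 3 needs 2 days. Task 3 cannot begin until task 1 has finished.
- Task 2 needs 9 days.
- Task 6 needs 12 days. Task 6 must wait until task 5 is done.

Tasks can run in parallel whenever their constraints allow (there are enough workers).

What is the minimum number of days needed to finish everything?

Nothing blocks task 2, so it runs from day 0 to day 9.
Task 4 waits on task 2 (finishes day 9), so it starts at day 9 and finishes at 9 + 10 = day 19.
After task 2 (finishes day 9, plus 1-day gap → day 10), task 1 can start at day 10 and finishes at day 11.
Task 5 needs all of task 4 (finishes day 19); task 1 (finishes day 11). That puts its earliest start at day 19; it finishes at 19 + 4 = day 23.
Task 6 cannot begin until task 5 (finishes day 23). It runs from day 23 to 23 + 12 = day 35.
Task 3 cannot begin until task 1 (finishes day 11). It runs from day 11 to 11 + 2 = day 13.
All tasks are finished once the last one completes. Finish times: Task 1 at 11, Task 2 at 9, Task 3 at 13, Task 4 at 19, Task 5 at 23, Task 6 at 35. The latest is day 35.

35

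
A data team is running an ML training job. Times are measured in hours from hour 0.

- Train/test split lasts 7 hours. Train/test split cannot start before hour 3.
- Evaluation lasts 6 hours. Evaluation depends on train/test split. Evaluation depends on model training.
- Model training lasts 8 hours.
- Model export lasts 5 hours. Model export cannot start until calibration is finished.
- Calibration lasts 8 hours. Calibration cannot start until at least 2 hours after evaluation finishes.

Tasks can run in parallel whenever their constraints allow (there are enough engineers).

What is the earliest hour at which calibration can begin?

18

Model training has no prerequisites, so it starts at hour 0 and finishes at hour 8.
Train/test split waits on its own release at hour 3, so it starts at hour 3 and finishes at 3 + 7 = hour 10.
For evaluation: train/test split (finishes hour 10); model training (finishes hour 8). Taking the maximum gives a start of hour 10, and it finishes at 10 + 6 = hour 16.
Calibration waits on evaluation (finishes hour 16, plus 2-hour gap → hour 18), so the earliest it can start is hour 18.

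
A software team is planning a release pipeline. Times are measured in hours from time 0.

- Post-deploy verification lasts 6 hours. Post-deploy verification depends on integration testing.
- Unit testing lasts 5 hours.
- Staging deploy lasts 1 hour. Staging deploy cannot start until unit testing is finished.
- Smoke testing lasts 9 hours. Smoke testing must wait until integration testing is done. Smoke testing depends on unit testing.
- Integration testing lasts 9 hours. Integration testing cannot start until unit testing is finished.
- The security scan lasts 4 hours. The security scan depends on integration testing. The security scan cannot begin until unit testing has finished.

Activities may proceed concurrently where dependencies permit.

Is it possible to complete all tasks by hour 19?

No

Unit testing can start immediately at hour 0; it finishes at hour 5.
After unit testing (finishes hour 5), staging deploy can start at hour 5 and finishes at hour 6.
Integration testing cannot begin until unit testing (finishes hour 5). It runs from hour 5 to 5 + 9 = hour 14.
Post-deploy verification waits on integration testing (finishes hour 14), so it starts at hour 14 and finishes at 14 + 6 = hour 20.
Smoke testing has to wait for integration testing (finishes hour 14); unit testing (finishes hour 5). The latest of these is hour 14, so smoke testing runs hour 14 to 14 + 9 = hour 23.
The security scan has to wait for integration testing (finishes hour 14); unit testing (finishes hour 5). The latest of these is hour 14, so the security scan runs hour 14 to 14 + 4 = hour 18.
The earliest everything can be done is hour 23, which is after the deadline of 19, so it is not possible.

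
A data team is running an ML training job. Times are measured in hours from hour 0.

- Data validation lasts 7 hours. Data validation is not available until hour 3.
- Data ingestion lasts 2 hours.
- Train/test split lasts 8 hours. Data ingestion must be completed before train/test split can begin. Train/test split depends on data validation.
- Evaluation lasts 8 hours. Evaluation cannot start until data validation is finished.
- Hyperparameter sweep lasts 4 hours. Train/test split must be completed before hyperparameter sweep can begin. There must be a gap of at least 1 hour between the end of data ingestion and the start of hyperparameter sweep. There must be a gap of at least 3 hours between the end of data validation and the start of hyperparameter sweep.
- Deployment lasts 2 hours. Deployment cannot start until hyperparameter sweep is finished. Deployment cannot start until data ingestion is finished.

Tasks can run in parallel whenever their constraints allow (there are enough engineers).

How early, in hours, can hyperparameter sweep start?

After its own release at hour 3, data validation can start at hour 3 and finishes at hour 10.
Nothing blocks data ingestion, so it runs from hour 0 to hour 2.
Train/test split cannot start until data ingestion (finishes hour 2); data validation (finishes hour 10). The controlling bound is hour 10, so train/test split finishes at 10 + 8 = hour 18.
Hyperparameter sweep waits on train/test split (finishes hour 18); data ingestion (finishes hour 2, plus 1-hour gap → hour 3); data validation (finishes hour 10, plus 3-hour gap → hour 13). The latest of these is hour 18, which is the earliest hyperparameter sweep can start.

18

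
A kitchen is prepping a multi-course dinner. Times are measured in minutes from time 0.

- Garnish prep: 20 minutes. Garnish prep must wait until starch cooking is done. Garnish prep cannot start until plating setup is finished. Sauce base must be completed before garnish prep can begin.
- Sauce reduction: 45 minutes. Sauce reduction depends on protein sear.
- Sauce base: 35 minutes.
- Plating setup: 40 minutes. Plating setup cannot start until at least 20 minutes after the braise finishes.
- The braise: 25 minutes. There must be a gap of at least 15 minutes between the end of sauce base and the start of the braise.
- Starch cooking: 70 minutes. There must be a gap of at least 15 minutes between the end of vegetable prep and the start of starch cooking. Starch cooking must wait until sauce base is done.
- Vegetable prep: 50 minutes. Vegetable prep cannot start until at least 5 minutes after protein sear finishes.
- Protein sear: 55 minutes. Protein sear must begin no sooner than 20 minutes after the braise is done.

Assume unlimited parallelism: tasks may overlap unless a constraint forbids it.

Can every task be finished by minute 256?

Sauce base can start immediately at minute 0; it finishes at minute 35.
The braise cannot begin until sauce base (finishes minute 35, plus 15-minute gap → minute 50). It runs from minute 50 to 50 + 25 = minute 75.
After the braise (finishes minute 75, plus 20-minute gap → minute 95), plating setup can start at minute 95 and finishes at minute 135.
Protein sear cannot begin until the braise (finishes minute 75, plus 20-minute gap → minute 95). It runs from minute 95 to 95 + 55 = minute 150.
Sauce reduction cannot begin until protein sear (finishes minute 150). It runs from minute 150 to 150 + 45 = minute 195.
Vegetable prep cannot begin until protein sear (finishes minute 150, plus 5-minute gap → minute 155). It runs from minute 155 to 155 + 50 = minute 205.
Starch cooking cannot start until vegetable prep (finishes minute 205, plus 15-minute gap → minute 220); sauce base (finishes minute 35). The controlling bound is minute 220, so starch cooking finishes at 220 + 70 = minute 290.
Garnish prep cannot start until starch cooking (finishes minute 290); plating setup (finishes minute 135); sauce base (finishes minute 35). The controlling bound is minute 290, so garnish prep finishes at 290 + 20 = minute 310.
The earliest everything can be done is minute 310, which is after the deadline of 256, so it is not possible.

No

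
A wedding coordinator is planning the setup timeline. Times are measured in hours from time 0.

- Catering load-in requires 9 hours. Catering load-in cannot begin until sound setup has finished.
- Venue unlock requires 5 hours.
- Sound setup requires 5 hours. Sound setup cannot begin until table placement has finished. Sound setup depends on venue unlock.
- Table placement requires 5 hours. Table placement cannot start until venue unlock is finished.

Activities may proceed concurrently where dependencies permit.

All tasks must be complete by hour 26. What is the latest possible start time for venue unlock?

2

Catering load-in must finish by hour 26; it takes 9 hours, so it must start by 26 − 9 = hour 17.
Sound setup has to be done before catering load-in (must start by hour 17). That means finishing by hour 17, i.e. starting by 17 − 5 = hour 12.
Since sound setup (must start by hour 12) depends on it, table placement must finish by hour 12. Backing off its 5-hour duration gives a latest start of hour 7.
Venue unlock has several dependents: table placement (must start by hour 7); sound setup (must start by hour 12). The earliest of those limits is hour 7, so venue unlock must start by 7 − 5 = hour 2.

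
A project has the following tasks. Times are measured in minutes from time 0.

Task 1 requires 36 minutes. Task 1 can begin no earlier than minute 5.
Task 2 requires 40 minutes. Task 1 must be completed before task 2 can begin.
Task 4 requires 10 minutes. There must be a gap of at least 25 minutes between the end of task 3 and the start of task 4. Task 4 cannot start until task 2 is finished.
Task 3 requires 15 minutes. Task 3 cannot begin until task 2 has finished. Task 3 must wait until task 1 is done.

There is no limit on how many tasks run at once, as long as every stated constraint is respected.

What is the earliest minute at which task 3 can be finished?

96

After its own release at minute 5, task 1 can start at minute 5 and finishes at minute 41.
Task 2 waits on task 1 (finishes minute 41), so it starts at minute 41 and finishes at 41 + 40 = minute 81.
For task 3: task 2 (finishes minute 81); task 1 (finishes minute 41). Taking the maximum gives a start of minute 81, and it finishes at 81 + 15 = minute 96.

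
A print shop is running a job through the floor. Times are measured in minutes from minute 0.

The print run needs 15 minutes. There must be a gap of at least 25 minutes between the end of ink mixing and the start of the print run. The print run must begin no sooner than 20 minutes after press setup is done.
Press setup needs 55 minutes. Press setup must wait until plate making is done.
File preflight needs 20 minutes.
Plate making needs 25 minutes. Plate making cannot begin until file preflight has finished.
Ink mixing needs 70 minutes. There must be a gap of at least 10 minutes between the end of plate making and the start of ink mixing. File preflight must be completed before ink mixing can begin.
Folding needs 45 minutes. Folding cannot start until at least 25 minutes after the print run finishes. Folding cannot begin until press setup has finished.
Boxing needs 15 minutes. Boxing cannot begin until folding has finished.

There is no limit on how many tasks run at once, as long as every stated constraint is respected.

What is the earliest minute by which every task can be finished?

Nothing blocks file preflight, so it runs from minute 0 to minute 20.
Plate making waits on file preflight (finishes minute 20), so it starts at minute 20 and finishes at 20 + 25 = minute 45.
Press setup cannot begin until plate making (finishes minute 45). It runs from minute 45 to 45 + 55 = minute 100.
For ink mixing: plate making (finishes minute 45, plus 10-minute gap → minute 55); file preflight (finishes minute 20). Taking the maximum gives a start of minute 55, and it finishes at 55 + 70 = minute 125.
The print run cannot start until ink mixing (finishes minute 125, plus 25-minute gap → minute 150); press setup (finishes minute 100, plus 20-minute gap → minute 120). The controlling bound is minute 150, so the print run finishes at 150 + 15 = minute 165.
Folding cannot start until the print run (finishes minute 165, plus 25-minute gap → minute 190); press setup (finishes minute 100). The controlling bound is minute 190, so folding finishes at 190 + 45 = minute 235.
After folding (finishes minute 235), boxing can start at minute 235 and finishes at minute 250.
All tasks are finished once the last one completes. Finish times: File preflight at 20, Plate making at 45, Ink mixing at 125, Press setup at 100, The print run at 165, Folding at 235, Boxing at 250. The latest is minute 250.

250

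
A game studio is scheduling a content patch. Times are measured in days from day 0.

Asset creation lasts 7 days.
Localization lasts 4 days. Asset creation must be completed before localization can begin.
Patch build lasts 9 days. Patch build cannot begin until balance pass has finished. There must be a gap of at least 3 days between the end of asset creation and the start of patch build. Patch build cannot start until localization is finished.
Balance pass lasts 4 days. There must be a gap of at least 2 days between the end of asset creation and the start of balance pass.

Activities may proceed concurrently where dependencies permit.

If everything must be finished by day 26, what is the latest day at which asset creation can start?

4

Patch build has no dependents, so it just needs to finish by day 26. Starting by 26 − 9 = day 17 achieves that.
Since patch build (must start by day 17) depends on it, balance pass must finish by day 17. Backing off its 4-day duration gives a latest start of day 13.
Localization feeds into patch build (must start by day 17); so localization must finish by day 17 and therefore start by day 13.
Asset creation has several dependents: balance pass (must start by day 13, minus 2-day gap → day 11); localization (must start by day 13); patch build (must start by day 17, minus 3-day gap → day 14). The earliest of those limits is day 11, so asset creation must start by 11 − 7 = day 4.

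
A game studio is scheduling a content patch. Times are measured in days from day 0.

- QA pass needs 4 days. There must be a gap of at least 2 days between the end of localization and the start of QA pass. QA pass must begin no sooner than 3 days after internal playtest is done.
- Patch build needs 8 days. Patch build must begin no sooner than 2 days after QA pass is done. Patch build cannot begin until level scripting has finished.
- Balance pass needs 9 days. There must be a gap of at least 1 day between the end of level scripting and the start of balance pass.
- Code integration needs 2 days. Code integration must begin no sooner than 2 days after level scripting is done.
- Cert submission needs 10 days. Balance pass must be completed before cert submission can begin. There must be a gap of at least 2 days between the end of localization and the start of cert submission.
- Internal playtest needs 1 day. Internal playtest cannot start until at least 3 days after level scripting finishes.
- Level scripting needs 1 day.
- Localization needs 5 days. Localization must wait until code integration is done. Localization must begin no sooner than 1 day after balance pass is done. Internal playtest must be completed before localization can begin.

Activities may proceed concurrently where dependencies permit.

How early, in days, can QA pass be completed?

Level scripting can start immediately at day 0; it finishes at day 1.
After level scripting (finishes day 1, plus 1-day gap → day 2), balance pass can start at day 2 and finishes at day 11.
Internal playtest cannot begin until level scripting (finishes day 1, plus 3-day gap → day 4). It runs from day 4 to 4 + 1 = day 5.
Code integration waits on level scripting (finishes day 1, plus 2-day gap → day 3), so it starts at day 3 and finishes at 3 + 2 = day 5.
Localization has to wait for code integration (finishes day 5); balance pass (finishes day 11, plus 1-day gap → day 12); internal playtest (finishes day 5). The latest of these is day 12, so localization runs day 12 to 12 + 5 = day 17.
QA pass has to wait for localization (finishes day 17, plus 2-day gap → day 19); internal playtest (finishes day 5, plus 3-day gap → day 8). The latest of these is day 19, so QA pass runs day 19 to 19 + 4 = day 23.

23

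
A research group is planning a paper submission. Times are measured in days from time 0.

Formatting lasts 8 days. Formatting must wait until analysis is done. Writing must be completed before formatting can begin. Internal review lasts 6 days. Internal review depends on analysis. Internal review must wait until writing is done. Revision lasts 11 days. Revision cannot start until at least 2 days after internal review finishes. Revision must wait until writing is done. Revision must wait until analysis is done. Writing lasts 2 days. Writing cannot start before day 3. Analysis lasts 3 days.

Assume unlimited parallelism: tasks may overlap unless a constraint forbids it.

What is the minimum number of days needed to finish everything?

24

Writing waits on its own release at day 3, so it starts at day 3 and finishes at 3 + 2 = day 5.
Nothing blocks analysis, so it runs from day 0 to day 3.
Formatting needs all of analysis (finishes day 3); writing (finishes day 5). That puts its earliest start at day 5; it finishes at 5 + 8 = day 13.
Internal review needs all of analysis (finishes day 3); writing (finishes day 5). That puts its earliest start at day 5; it finishes at 5 + 6 = day 11.
Revision has to wait for internal review (finishes day 11, plus 2-day gap → day 13); writing (finishes day 5); analysis (finishes day 3). The latest of these is day 13, so revision runs day 13 to 13 + 11 = day 24.
All tasks are finished once the last one completes. Finish times: Analysis at 3, Writing at 5, Internal review at 11, Revision at 24, Formatting at 13. The latest is day 24.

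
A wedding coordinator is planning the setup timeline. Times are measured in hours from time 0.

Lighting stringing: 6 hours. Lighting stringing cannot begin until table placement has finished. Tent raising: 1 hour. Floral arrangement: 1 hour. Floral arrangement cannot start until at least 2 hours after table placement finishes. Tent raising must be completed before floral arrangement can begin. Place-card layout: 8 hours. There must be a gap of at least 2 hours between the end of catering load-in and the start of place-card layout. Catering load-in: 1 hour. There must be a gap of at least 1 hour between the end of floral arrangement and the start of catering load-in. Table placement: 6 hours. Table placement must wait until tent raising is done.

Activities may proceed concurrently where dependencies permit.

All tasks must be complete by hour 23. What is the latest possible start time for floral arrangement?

Place-card layout has no dependents, so it just needs to finish by hour 23. Starting by 23 − 8 = hour 15 achieves that.
Catering load-in feeds into place-card layout (must start by hour 15, minus 2-hour gap → hour 13); so catering load-in must finish by hour 13 and therefore start by hour 12.
Since catering load-in (must start by hour 12, minus 1-hour gap → hour 11) depends on it, floral arrangement must finish by hour 11. Backing off its 1-hour duration gives a latest start of hour 10.

10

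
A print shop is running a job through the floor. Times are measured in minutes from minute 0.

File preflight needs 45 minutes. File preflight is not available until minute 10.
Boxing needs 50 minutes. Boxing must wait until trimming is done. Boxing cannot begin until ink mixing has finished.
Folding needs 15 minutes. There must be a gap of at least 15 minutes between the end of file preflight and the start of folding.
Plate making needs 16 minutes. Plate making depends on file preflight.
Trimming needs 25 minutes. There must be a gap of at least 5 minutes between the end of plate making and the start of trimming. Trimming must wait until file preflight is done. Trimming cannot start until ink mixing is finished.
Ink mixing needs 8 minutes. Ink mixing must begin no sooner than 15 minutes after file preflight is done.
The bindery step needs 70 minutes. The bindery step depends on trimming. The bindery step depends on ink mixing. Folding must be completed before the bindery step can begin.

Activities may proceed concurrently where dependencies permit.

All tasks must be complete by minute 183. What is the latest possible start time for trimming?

88

To finish by minute 183, the bindery step (duration 70) must start no later than minute 113.
To finish by minute 183, boxing (duration 50) must start no later than minute 133.
For trimming: the bindery step (must start by minute 113); boxing (must start by minute 133). The most restrictive is minute 113; with a 25-minute duration, trimming must start by minute 88.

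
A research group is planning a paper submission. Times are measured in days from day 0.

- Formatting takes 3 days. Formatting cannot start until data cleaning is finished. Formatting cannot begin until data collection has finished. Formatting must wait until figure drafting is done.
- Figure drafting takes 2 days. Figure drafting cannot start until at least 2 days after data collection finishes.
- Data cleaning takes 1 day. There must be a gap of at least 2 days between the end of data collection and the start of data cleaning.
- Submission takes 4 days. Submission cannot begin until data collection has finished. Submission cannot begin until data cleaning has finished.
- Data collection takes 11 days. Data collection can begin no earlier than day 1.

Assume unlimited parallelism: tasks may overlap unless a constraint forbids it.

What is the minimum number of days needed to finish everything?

19

Data collection cannot begin until its own release at day 1. It runs from day 1 to 1 + 11 = day 12.
Figure drafting cannot begin until data collection (finishes day 12, plus 2-day gap → day 14). It runs from day 14 to 14 + 2 = day 16.
Data cleaning waits on data collection (finishes day 12, plus 2-day gap → day 14), so it starts at day 14 and finishes at 14 + 1 = day 15.
Submission has to wait for data collection (finishes day 12); data cleaning (finishes day 15). The latest of these is day 15, so submission runs day 15 to 15 + 4 = day 19.
Formatting needs all of data cleaning (finishes day 15); data collection (finishes day 12); figure drafting (finishes day 16). That puts its earliest start at day 16; it finishes at 16 + 3 = day 19.
All tasks are finished once the last one completes. Finish times: Data collection at 12, Data cleaning at 15, Figure drafting at 16, Formatting at 19, Submission at 19. The latest is day 19.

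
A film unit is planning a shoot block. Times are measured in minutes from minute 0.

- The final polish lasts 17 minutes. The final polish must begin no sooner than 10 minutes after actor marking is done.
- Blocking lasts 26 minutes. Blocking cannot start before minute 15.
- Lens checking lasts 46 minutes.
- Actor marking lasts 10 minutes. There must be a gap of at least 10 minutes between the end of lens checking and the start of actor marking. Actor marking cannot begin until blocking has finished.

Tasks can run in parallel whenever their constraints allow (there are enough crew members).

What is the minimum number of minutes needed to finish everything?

93

Blocking waits on its own release at minute 15, so it starts at minute 15 and finishes at 15 + 26 = minute 41.
Lens checking can start immediately at minute 0; it finishes at minute 46.
Actor marking cannot start until lens checking (finishes minute 46, plus 10-minute gap → minute 56); blocking (finishes minute 41). The controlling bound is minute 56, so actor marking finishes at 56 + 10 = minute 66.
The final polish cannot begin until actor marking (finishes minute 66, plus 10-minute gap → minute 76). It runs from minute 76 to 76 + 17 = minute 93.
All tasks are finished once the last one completes. Finish times: Lens checking at 46, Blocking at 41, Actor marking at 66, The final polish at 93. The latest is minute 93.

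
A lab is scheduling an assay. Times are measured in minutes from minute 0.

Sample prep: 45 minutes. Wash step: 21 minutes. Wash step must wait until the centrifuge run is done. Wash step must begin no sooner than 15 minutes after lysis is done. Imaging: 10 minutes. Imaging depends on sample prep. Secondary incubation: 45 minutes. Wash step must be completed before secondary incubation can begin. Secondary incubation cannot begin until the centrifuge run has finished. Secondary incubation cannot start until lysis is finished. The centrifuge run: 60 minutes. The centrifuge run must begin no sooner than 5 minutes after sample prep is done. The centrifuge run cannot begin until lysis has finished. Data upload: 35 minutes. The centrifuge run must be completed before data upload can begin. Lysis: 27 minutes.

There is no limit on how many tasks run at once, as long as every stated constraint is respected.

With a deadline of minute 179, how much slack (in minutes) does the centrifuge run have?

3

Lysis can start immediately at minute 0; it finishes at minute 27.
Sample prep can start immediately at minute 0; it finishes at minute 45.
The centrifuge run cannot start until sample prep (finishes minute 45, plus 5-minute gap → minute 50); lysis (finishes minute 27). The controlling bound is minute 50, so the centrifuge run finishes at 50 + 60 = minute 110.

Working backward from the deadline:
Secondary incubation has no dependents, so it just needs to finish by minute 179. Starting by 179 − 45 = minute 134 achieves that.
Since secondary incubation (must start by minute 134) depends on it, wash step must finish by minute 134. Backing off its 21-minute duration gives a latest start of minute 113.
Nothing follows data upload; the deadline of minute 179 is its only limit. It must start by 179 − 35 = minute 144.
The centrifuge run has several dependents: wash step (must start by minute 113); secondary incubation (must start by minute 134); data upload (must start by minute 144). The earliest of those limits is minute 113, so the centrifuge run must start by 113 − 60 = minute 53.
So the centrifuge run can start as early as minute 50 and as late as minute 53, giving 53 − 50 = 3 minutes of slack.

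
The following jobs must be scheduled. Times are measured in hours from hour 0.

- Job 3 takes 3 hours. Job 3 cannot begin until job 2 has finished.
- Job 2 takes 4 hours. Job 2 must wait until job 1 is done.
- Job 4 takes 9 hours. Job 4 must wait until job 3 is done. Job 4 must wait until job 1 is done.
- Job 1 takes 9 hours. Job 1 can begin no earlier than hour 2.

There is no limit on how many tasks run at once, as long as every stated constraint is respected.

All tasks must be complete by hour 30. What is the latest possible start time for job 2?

Job 4 has no dependents, so it just needs to finish by hour 30. Starting by 30 − 9 = hour 21 achieves that.
Since job 4 (must start by hour 21) depends on it, job 3 must finish by hour 21. Backing off its 3-hour duration gives a latest start of hour 18.
Job 2 feeds into job 3 (must start by hour 18); so job 2 must finish by hour 18 and therefore start by hour 14.

14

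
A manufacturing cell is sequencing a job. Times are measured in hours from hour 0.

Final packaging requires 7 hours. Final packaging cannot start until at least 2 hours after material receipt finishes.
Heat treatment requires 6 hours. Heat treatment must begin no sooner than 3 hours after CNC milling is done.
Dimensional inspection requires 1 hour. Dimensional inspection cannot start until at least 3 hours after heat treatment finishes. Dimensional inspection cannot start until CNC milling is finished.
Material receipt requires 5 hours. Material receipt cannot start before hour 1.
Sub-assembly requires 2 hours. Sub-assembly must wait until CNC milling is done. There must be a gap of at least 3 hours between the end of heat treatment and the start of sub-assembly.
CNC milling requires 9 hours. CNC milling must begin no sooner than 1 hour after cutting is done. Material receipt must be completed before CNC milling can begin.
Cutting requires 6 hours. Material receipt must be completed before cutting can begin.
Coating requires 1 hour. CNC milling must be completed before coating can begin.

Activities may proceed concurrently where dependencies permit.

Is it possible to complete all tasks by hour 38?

Yes

After its own release at hour 1, material receipt can start at hour 1 and finishes at hour 6.
Final packaging cannot begin until material receipt (finishes hour 6, plus 2-hour gap → hour 8). It runs from hour 8 to 8 + 7 = hour 15.
After material receipt (finishes hour 6), cutting can start at hour 6 and finishes at hour 12.
For CNC milling: cutting (finishes hour 12, plus 1-hour gap → hour 13); material receipt (finishes hour 6). Taking the maximum gives a start of hour 13, and it finishes at 13 + 9 = hour 22.
Coating cannot begin until CNC milling (finishes hour 22). It runs from hour 22 to 22 + 1 = hour 23.
After CNC milling (finishes hour 22, plus 3-hour gap → hour 25), heat treatment can start at hour 25 and finishes at hour 31.
Sub-assembly has to wait for CNC milling (finishes hour 22); heat treatment (finishes hour 31, plus 3-hour gap → hour 34). The latest of these is hour 34, so sub-assembly runs hour 34 to 34 + 2 = hour 36.
Dimensional inspection cannot start until heat treatment (finishes hour 31, plus 3-hour gap → hour 34); CNC milling (finishes hour 22). The controlling bound is hour 34, so dimensional inspection finishes at 34 + 1 = hour 35.
Every task is finished by hour 36, which is no later than the deadline of 38, so the schedule is feasible.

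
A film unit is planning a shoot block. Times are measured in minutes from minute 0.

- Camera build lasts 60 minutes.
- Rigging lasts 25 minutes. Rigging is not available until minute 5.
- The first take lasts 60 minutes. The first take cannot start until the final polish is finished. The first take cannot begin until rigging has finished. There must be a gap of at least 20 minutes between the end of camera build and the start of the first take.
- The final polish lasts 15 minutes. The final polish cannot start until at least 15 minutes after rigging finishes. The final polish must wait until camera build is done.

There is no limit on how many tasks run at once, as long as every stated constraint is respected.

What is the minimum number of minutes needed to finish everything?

140

Camera build can start immediately at minute 0; it finishes at minute 60.
Rigging waits on its own release at minute 5, so it starts at minute 5 and finishes at 5 + 25 = minute 30.
For the final polish: rigging (finishes minute 30, plus 15-minute gap → minute 45); camera build (finishes minute 60). Taking the maximum gives a start of minute 60, and it finishes at 60 + 15 = minute 75.
For the first take: the final polish (finishes minute 75); rigging (finishes minute 30); camera build (finishes minute 60, plus 20-minute gap → minute 80). Taking the maximum gives a start of minute 80, and it finishes at 80 + 60 = minute 140.
All tasks are finished once the last one completes. Finish times: Rigging at 30, Camera build at 60, The final polish at 75, The first take at 140. The latest is minute 140.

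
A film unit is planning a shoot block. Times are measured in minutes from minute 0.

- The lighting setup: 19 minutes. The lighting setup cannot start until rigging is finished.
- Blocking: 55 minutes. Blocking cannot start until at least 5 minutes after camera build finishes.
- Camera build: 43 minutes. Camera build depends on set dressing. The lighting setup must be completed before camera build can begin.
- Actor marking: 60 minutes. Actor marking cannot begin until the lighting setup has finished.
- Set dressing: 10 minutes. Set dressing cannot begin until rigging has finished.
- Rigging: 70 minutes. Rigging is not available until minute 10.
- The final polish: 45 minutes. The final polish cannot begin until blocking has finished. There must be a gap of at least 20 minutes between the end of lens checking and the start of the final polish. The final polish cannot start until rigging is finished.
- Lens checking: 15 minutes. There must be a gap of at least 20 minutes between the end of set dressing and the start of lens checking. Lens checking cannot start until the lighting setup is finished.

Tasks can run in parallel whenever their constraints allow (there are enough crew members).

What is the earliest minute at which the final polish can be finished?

247

Rigging waits on its own release at minute 10, so it starts at minute 10 and finishes at 10 + 70 = minute 80.
The lighting setup waits on rigging (finishes minute 80), so it starts at minute 80 and finishes at 80 + 19 = minute 99.
After rigging (finishes minute 80), set dressing can start at minute 80 and finishes at minute 90.
Lens checking has to wait for set dressing (finishes minute 90, plus 20-minute gap → minute 110); the lighting setup (finishes minute 99). The latest of these is minute 110, so lens checking runs minute 110 to 110 + 15 = minute 125.
For camera build: set dressing (finishes minute 90); the lighting setup (finishes minute 99). Taking the maximum gives a start of minute 99, and it finishes at 99 + 43 = minute 142.
Blocking cannot begin until camera build (finishes minute 142, plus 5-minute gap → minute 147). It runs from minute 147 to 147 + 55 = minute 202.
The final polish needs all of blocking (finishes minute 202); lens checking (finishes minute 125, plus 20-minute gap → minute 145); rigging (finishes minute 80). That puts its earliest start at minute 202; it finishes at 202 + 45 = minute 247.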